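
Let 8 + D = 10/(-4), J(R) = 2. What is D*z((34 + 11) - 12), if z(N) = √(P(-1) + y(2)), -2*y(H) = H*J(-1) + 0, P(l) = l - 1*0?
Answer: -21*I*√3/2 ≈ -18.187*I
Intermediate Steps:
P(l) = l (P(l) = l + 0 = l)
y(H) = -H (y(H) = -(H*2 + 0)/2 = -(2*H + 0)/2 = -H)
z(N) = I*√3 (z(N) = √(-1 - 1*2) = √(-1 - 2) = √(-3) = I*√3)
D = -21/2 (D = -8 + 10/(-4) = -8 + 10*(-¼) = -8 - 5/2 = -21/2 ≈ -10.500)
D*z((34 + 11) - 12) = -21*I*√3/2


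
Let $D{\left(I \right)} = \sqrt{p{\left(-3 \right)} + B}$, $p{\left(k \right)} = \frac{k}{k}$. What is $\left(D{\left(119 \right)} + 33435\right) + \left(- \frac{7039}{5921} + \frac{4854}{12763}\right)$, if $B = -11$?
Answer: $\frac{2526612590282}{75569723} + i \sqrt{10} \approx 33434.0 + 3.1623 i$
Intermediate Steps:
$p{\left(k \right)} = 1$
$D{\left(I \right)} = i \sqrt{10}$ ($D{\left(I \right)} = \sqrt{1 - 11} = \sqrt{-10} = i \sqrt{10}$)
$\left(D{\left(119 \right)} + 33435\right) + \left(- \frac{7039}{5921} + \frac{4854}{12763}\right) = \left(i \sqrt{10} + 33435\right) + \left(- \frac{7039}{5921} + \frac{4854}{12763}\right) = \left(33435 + i \sqrt{10}\right) + \left(\left(-7039\right) \frac{1}{5921} + 4854 \cdot \frac{1}{12763}\right) = \left(33435 + i \sqrt{10}\right) + \left(- \frac{7039}{5921} + \frac{4854}{12763}\right) = \left(33435 + i \sqrt{10}\right) - \frac{61098223}{75569723} = \frac{2526612590282}{75569723} + i \sqrt{10}$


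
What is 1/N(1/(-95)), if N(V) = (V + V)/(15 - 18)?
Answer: 285/2 ≈ 142.50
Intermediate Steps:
N(V) = -2*V/3 (N(V) = (2*V)/(-3) = (2*V)*(-⅓) = -2*V/3)
1/N(1/(-95)) = 1/(-⅔/(-95)) = 1/(-⅔*(-1/95)) = 1/(2/285) = 285/2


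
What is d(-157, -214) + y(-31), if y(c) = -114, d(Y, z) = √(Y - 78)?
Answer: -114 + I*√235 ≈ -114.0 + 15.33*I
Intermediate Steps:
d(Y, z) = √(-78 + Y)
d(-157, -214) + y(-31) = √(-78 - 157) - 114 = √(-235) - 114 = I*√235 - 114 = -114 + I*√235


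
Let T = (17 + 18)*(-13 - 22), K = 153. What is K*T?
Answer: -187425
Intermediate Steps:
T = -1225 (T = 35*(-35) = -1225)
K*T = 153*(-1225) = -187425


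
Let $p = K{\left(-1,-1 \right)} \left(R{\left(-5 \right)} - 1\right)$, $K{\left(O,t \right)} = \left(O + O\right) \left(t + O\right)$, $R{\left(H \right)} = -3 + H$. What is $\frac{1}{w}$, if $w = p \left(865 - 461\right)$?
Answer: $- \frac{1}{14544} \approx -6.8757 \cdot 10^{-5}$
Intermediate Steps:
$K{\left(O,t \right)} = 2 O \left(O + t\right)$
$p = -36$ ($p = 2 \left(-1\right) \left(-1 - 1\right) \left(\left(-3 - 5\right) - 1\right) = 2 \left(-1\right) \left(-2\right) \left(-8 - 1\right) = 4 \left(-9\right) = -36$)
$w = -14544$ ($w = - 36 \left(865 - 461\right) = \left(-36\right) 404 = -14544$)
$\frac{1}{w} = \frac{1}{-14544} = - \frac{1}{14544}$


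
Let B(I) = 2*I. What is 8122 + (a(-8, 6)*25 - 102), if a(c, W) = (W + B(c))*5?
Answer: 6770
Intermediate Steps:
a(c, W) = 5*W + 10*c (a(c, W) = (W + 2*c)*5 = 5*W + 10*c)
8122 + (a(-8, 6)*25 - 102) = 8122 + ((5*6 + 10*(-8))*25 - 102) = 8122 + ((30 - 80)*25 - 102) = 8122 + (-50*25 - 102) = 8122 + (-1250 - 102) = 8122 - 1352 = 6770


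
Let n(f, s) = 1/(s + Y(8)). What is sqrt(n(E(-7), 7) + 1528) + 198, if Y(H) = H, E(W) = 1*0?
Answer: 198 + sqrt(343815)/15 ≈ 237.09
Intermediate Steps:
E(W) = 0
n(f, s) = 1/(8 + s) (n(f, s) = 1/(s + 8) = 1/(8 + s))
sqrt(n(E(-7), 7) + 1528) + 198 = sqrt(1/(8 + 7) + 1528) + 198 = sqrt(1/15 + 1528) + 198 = sqrt(22921/15) + 198 = sqrt(343815)/15 + 198 = 198 + sqrt(343815)/15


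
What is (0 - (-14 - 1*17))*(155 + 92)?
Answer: 7657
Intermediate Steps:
(0 - (-14 - 1*17))*(155 + 92) = (0 - (-14 - 17))*247 = (0 - 1*(-31))*247 = (0 + 31)*247 = 31*247 = 7657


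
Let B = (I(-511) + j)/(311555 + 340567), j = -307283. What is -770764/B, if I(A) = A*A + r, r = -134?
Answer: 6981002239/643 ≈ 1.0857e+7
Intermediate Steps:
I(A) = -134 + A**2 (I(A) = A*A - 134 = A**2 - 134 = -134 + A**2)
B = -2572/36229 (B = ((-134 + (-511)**2) - 307283)/(311555 + 340567) = ((-134 + 261121) - 307283)/652122 = (260987 - 307283)*(1/652122) = -46296*1/652122 = -2572/36229 ≈ -0.070993)
-770764/B = -770764/(-2572/36229) = -770764*(-36229/2572) = 6981002239/643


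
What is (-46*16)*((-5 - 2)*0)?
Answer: 0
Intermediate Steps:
(-46*16)*((-5 - 2)*0) = -(-5152)*0 = -736*0 = 0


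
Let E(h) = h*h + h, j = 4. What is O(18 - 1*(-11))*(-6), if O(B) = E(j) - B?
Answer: 54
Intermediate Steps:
E(h) = h + h² (E(h) = h² + h = h + h²)
O(B) = 20 - B (O(B) = 4*(1 + 4) - B = 4*5 - B = 20 - B)
O(18 - 1*(-11))*(-6) = (20 - (18 - 1*(-11)))*(-6) = (20 - (18 + 11))*(-6) = (20 - 1*29)*(-6) = (20 - 29)*(-6) = -9*(-6) = 54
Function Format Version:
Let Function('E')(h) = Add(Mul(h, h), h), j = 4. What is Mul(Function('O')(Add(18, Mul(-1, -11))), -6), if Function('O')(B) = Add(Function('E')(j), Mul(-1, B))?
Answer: 54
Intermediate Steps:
Function('E')(h) = Add(h, Pow(h, 2)) (Function('E')(h) = Add(Pow(h, 2), h) = Add(h, Pow(h, 2)))
Function('O')(B) = Add(20, Mul(-1, B)) (Function('O')(B) = Add(Mul(4, Add(1, 4)), Mul(-1, B)) = Add(Mul(4, 5), Mul(-1, B)) = Add(20, Mul(-1, B)))
Mul(Function('O')(Add(18, Mul(-1, -11))), -6) = Mul(Add(20, Mul(-1, Add(18, Mul(-1, -11)))), -6) = Mul(Add(20, Mul(-1, Add(18, 11))), -6) = Mul(Add(20, Mul(-1, 29)), -6) = Mul(Add(20, -29), -6) = Mul(-9, -6) = 54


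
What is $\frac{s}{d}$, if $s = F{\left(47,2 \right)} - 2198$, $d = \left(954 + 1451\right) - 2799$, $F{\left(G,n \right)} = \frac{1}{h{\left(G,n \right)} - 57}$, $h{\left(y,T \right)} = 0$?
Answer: $\frac{125287}{22458} \approx 5.5787$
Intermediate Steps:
$F{\left(G,n \right)} = - \frac{1}{57}$ ($F{\left(G,n \right)} = \frac{1}{0 - 57} = \frac{1}{-57} = - \frac{1}{57}$)
$d = -394$ ($d = 2405 - 2799 = -394$)
$s = - \frac{125287}{57}$ ($s = - \frac{1}{57} - 2198 = - \frac{125287}{57} \approx -2198.0$)
$\frac{s}{d} = - \frac{125287}{57 \left(-394\right)} = \left(- \frac{125287}{57}\right) \left(- \frac{1}{394}\right) = \frac{125287}{22458}$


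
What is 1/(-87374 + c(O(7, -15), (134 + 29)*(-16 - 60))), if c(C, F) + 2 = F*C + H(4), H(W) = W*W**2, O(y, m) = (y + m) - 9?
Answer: 1/123284 ≈ 8.1114e-6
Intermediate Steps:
O(y, m) = -9 + m + y (O(y, m) = (m + y) - 9 = -9 + m + y)
H(W) = W**3
c(C, F) = 62 + C*F (c(C, F) = -2 + (F*C + 4**3) = -2 + (C*F + 64) = -2 + (64 + C*F) = 62 + C*F)
1/(-87374 + c(O(7, -15), (134 + 29)*(-16 - 60))) = 1/(-87374 + (62 + (-9 - 15 + 7)*((134 + 29)*(-16 - 60)))) = 1/(-87374 + (62 - 2771*(-76))) = 1/(-87374 + (62 - 17*(-12388))) = 1/(-87374 + (62 + 210596)) = 1/(-87374 + 210658) = 1/123284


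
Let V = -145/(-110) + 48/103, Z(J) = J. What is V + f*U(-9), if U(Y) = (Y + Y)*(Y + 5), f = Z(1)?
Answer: 167195/2266 ≈ 73.784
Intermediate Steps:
f = 1
U(Y) = 2*Y*(5 + Y) (U(Y) = (2*Y)*(5 + Y) = 2*Y*(5 + Y))
V = 4043/2266 (V = -145*(-1/110) + 48*(1/103) = 29/22 + 48/103 = 4043/2266 ≈ 1.7842)
V + f*U(-9) = 4043/2266 + 1*(2*(-9)*(5 - 9)) = 4043/2266 + 1*(2*(-9)*(-4)) = 4043/2266 + 1*72 = 4043/2266 + 72 = 167195/2266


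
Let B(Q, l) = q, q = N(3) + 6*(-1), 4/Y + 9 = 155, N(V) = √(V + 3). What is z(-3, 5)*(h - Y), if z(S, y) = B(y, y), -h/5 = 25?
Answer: 54762/73 - 9127*√6/73 ≈ 443.91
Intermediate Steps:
N(V) = √(3 + V)
Y = 2/73 (Y = 4/(-9 + 155) = 4/146 = 4*(1/146) = 2/73 ≈ 0.027397)
q = -6 + √6 (q = √(3 + 3) + 6*(-1) = √6 - 6 = -6 + √6 ≈ -3.5505)
h = -125 (h = -5*25 = -125)
B(Q, l) = -6 + √6
z(S, y) = -6 + √6
z(-3, 5)*(h - Y) = (-6 + √6)*(-125 - 1*2/73) = (-6 + √6)*(-125 - 2/73) = (-6 + √6)*(-9127/73) = 54762/73 - 9127*√6/73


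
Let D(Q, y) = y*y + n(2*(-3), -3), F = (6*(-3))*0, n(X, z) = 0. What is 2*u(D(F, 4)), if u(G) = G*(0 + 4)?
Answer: 128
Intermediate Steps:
F = 0 (F = -18*0 = 0)
D(Q, y) = y² (D(Q, y) = y*y + 0 = y² + 0 = y²)
u(G) = 4*G (u(G) = G*4 = 4*G)
2*u(D(F, 4)) = 2*(4*4²) = 2*(4*16) = 2*64 = 128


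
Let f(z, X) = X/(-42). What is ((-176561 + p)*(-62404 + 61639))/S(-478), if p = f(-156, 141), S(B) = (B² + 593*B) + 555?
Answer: -378200853/152362 ≈ -2482.3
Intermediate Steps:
f(z, X) = -X/42 (f(z, X) = X*(-1/42) = -X/42)
S(B) = 555 + B² + 593*B
p = -47/14 (p = -1/42*141 = -47/14 ≈ -3.3571)
((-176561 + p)*(-62404 + 61639))/S(-478) = ((-176561 - 47/14)*(-62404 + 61639))/(555 + (-478)² + 593*(-478)) = (-2471901/14*(-765))/(555 + 228484 - 283454) = (1891004265/14)/(-54415) = (1891004265/14)*(-1/54415) = -378200853/152362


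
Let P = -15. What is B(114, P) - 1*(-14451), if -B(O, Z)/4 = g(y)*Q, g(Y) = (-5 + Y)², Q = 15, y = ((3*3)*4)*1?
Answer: -43209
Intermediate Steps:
y = 36 (y = (9*4)*1 = 36*1 = 36)
B(O, Z) = -57660 (B(O, Z) = -4*(-5 + 36)²*15 = -4*31²*15 = -3844*15 = -4*14415 = -57660)
B(114, P) - 1*(-14451) = -57660 - 1*(-14451) = -57660 + 14451 = -43209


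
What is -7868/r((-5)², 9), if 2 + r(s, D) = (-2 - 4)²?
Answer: -3934/17 ≈ -231.41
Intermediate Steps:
r(s, D) = 34 (r(s, D) = -2 + (-2 - 4)² = -2 + (-6)² = -2 + 36 = 34)
-7868/r((-5)², 9) = -7868/34 = -7868*1/34 = -3934/17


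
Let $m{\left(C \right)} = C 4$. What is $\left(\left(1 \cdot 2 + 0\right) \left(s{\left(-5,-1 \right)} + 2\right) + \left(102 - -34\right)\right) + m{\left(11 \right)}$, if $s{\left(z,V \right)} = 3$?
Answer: $190$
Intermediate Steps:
$m{\left(C \right)} = 4 C$
$\left(\left(1 \cdot 2 + 0\right) \left(s{\left(-5,-1 \right)} + 2\right) + \left(102 - -34\right)\right) + m{\left(11 \right)} = \left(\left(1 \cdot 2 + 0\right) \left(3 + 2\right) + \left(102 - -34\right)\right) + 4 \cdot 11 = \left(\left(2 + 0\right) 5 + \left(102 + 34\right)\right) + 44 = \left(2 \cdot 5 + 136\right) + 44 = \left(10 + 136\right) + 44 = 146 + 44 = 190$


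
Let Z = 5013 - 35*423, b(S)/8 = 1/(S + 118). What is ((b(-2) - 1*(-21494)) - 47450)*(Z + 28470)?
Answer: -14059341516/29 ≈ -4.8480e+8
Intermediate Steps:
b(S) = 8/(118 + S) (b(S) = 8/(S + 118) = 8/(118 + S))
Z = -9792 (Z = 5013 - 1*14805 = 5013 - 14805 = -9792)
((b(-2) - 1*(-21494)) - 47450)*(Z + 28470) = ((8/(118 - 2) - 1*(-21494)) - 47450)*(-9792 + 28470) = ((8/116 + 21494) - 47450)*18678 = ((8*(1/116) + 21494) - 47450)*18678 = ((2/29 + 21494) - 47450)*18678 = (623328/29 - 47450)*18678 = -752722/29*18678 = -14059341516/29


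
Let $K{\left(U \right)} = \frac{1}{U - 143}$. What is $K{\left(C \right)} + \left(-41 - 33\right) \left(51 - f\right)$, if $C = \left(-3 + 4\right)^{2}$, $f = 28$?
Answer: $- \frac{241685}{142} \approx -1702.0$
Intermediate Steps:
$C = 1$ ($C = 1^{2} = 1$)
$K{\left(U \right)} = \frac{1}{-143 + U}$
$K{\left(C \right)} + \left(-41 - 33\right) \left(51 - f\right) = \frac{1}{-143 + 1} + \left(-41 - 33\right) \left(51 - 28\right) = \frac{1}{-142} - 74 \left(51 - 28\right) = - \frac{1}{142} - 1702 = - \frac{241685}{142}$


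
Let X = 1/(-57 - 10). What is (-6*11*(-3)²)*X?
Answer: 594/67 ≈ 8.8657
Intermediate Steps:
X = -1/67 (X = 1/(-67) = -1/67 ≈ -0.014925)
(-6*11*(-3)²)*X = (-6*11*(-3)²)*(-1/67) = -66*9*(-1/67) = -594*(-1/67) = 594/67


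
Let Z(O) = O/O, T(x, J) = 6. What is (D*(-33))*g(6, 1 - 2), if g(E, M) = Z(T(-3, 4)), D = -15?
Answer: 495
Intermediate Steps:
Z(O) = 1
g(E, M) = 1
(D*(-33))*g(6, 1 - 2) = -15*(-33)*1 = 495*1 = 495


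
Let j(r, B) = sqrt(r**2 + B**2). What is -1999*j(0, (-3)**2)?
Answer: -17991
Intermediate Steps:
j(r, B) = sqrt(B**2 + r**2)
-1999*j(0, (-3)**2) = -1999*sqrt(((-3)**2)**2 + 0**2) = -1999*sqrt(9**2 + 0) = -1999*sqrt(81 + 0) = -1999*sqrt(81) = -1999*9 = -17991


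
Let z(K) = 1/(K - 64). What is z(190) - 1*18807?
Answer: -2369681/126 ≈ -18807.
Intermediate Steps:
z(K) = 1/(-64 + K)
z(190) - 1*18807 = 1/(-64 + 190) - 1*18807 = 1/126 - 18807 = -2369681/126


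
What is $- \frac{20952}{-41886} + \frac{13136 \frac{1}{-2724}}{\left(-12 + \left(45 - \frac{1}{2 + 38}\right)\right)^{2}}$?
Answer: $\frac{1366853719724}{2756976639807} \approx 0.49578$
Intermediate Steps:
$- \frac{20952}{-41886} + \frac{13136 \frac{1}{-2724}}{\left(-12 + \left(45 - \frac{1}{2 + 38}\right)\right)^{2}} = \left(-20952\right) \left(- \frac{1}{41886}\right) + \frac{13136 \left(- \frac{1}{2724}\right)}{\left(-12 + \left(45 - \frac{1}{40}\right)\right)^{2}} = \frac{1164}{2327} - \frac{3284}{681 \left(-12 + \left(45 - \frac{1}{40}\right)\right)^{2}} = \frac{1164}{2327} - \frac{3284}{681 \left(-12 + \frac{1799}{40}\right)^{2}} = \frac{1164}{2327} - \frac{3284}{681 \left(\frac{1319}{40}\right)^{2}} = \frac{1164}{2327} - \frac{3284}{681 \cdot \frac{1739761}{1600}} = \frac{1164}{2327} - \frac{5254400}{1184777241} = \frac{1366853719724}{2756976639807}$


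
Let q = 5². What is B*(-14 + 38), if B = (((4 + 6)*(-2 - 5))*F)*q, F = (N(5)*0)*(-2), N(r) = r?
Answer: 0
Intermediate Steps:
q = 25
F = 0 (F = (5*0)*(-2) = 0*(-2) = 0)
B = 0 (B = (((4 + 6)*(-2 - 5))*0)*25 = ((10*(-7))*0)*25 = -70*0*25 = 0*25 = 0)
B*(-14 + 38) = 0*(-14 + 38) = 0*24 = 0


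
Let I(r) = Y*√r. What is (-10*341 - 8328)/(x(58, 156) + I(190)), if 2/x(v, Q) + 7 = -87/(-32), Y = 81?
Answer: -51459392/11698621807 - 8922576141*√190/11698621807 ≈ -10.518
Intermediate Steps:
I(r) = 81*√r
x(v, Q) = -64/137 (x(v, Q) = 2/(-7 - 87/(-32)) = 2/(-7 - 87*(-1/32)) = 2/(-7 + 87/32) = 2/(-137/32) = 2*(-32/137) = -64/137)
(-10*341 - 8328)/(x(58, 156) + I(190)) = (-10*341 - 8328)/(-64/137 + 81*√190) = (-3410 - 8328)/(-64/137 + 81*√190) = -11738/(-64/137 + 81*√190)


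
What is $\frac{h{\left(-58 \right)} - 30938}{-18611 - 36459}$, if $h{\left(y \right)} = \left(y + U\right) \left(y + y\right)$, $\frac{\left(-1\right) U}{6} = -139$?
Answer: $\frac{60477}{27535} \approx 2.1964$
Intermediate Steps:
$U = 834$ ($U = \left(-6\right) \left(-139\right) = 834$)
$h{\left(y \right)} = 2 y \left(834 + y\right)$ ($h{\left(y \right)} = \left(y + 834\right) \left(y + y\right) = \left(834 + y\right) 2 y = 2 y \left(834 + y\right)$)
$\frac{h{\left(-58 \right)} - 30938}{-18611 - 36459} = \frac{2 \left(-58\right) \left(834 - 58\right) - 30938}{-18611 - 36459} = \frac{2 \left(-58\right) 776 - 30938}{-55070} = \left(-90016 - 30938\right) \left(- \frac{1}{55070}\right) = \left(-120954\right) \left(- \frac{1}{55070}\right) = \frac{60477}{27535}$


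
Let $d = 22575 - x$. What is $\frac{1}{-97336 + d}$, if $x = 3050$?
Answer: $- \frac{1}{77811} \approx -1.2852 \cdot 10^{-5}$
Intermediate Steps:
$d = 19525$ ($d = 22575 - 3050 = 19525$)
$\frac{1}{-97336 + d} = \frac{1}{-97336 + 19525} = \frac{1}{-77811} = - \frac{1}{77811}$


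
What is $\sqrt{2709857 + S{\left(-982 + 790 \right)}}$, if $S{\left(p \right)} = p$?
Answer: $\sqrt{2709665} \approx 1646.1$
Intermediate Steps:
$\sqrt{2709857 + S{\left(-982 + 790 \right)}} = \sqrt{2709857 + \left(-982 + 790\right)} = \sqrt{2709857 - 192} = \sqrt{2709665}$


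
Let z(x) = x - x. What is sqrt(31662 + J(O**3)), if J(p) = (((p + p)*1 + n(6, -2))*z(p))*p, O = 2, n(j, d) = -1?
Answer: 3*sqrt(3518) ≈ 177.94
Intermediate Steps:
z(x) = 0
J(p) = 0 (J(p) = (((p + p)*1 - 1)*0)*p = (((2*p)*1 - 1)*0)*p = ((2*p - 1)*0)*p = ((-1 + 2*p)*0)*p = 0*p = 0)
sqrt(31662 + J(O**3)) = sqrt(31662 + 0) = sqrt(31662) = 3*sqrt(3518)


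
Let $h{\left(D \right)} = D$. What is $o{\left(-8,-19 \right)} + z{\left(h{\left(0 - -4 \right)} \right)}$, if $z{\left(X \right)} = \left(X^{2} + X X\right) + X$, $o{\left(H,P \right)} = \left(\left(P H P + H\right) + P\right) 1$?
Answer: $-2879$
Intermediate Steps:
$o{\left(H,P \right)} = H + P + H P^{2}$ ($o{\left(H,P \right)} = \left(\left(H P P + H\right) + P\right) 1 = \left(\left(H P^{2} + H\right) + P\right) 1 = \left(\left(H + H P^{2}\right) + P\right) 1 = \left(H + P + H P^{2}\right) 1 = H + P + H P^{2}$)
$z{\left(X \right)} = X + 2 X^{2}$ ($z{\left(X \right)} = \left(X^{2} + X^{2}\right) + X = 2 X^{2} + X = X + 2 X^{2}$)
$o{\left(-8,-19 \right)} + z{\left(h{\left(0 - -4 \right)} \right)} = \left(-8 - 19 - 8 \left(-19\right)^{2}\right) + \left(0 - -4\right) \left(1 + 2 \left(0 - -4\right)\right) = \left(-8 - 19 - 2888\right) + \left(0 + 4\right) \left(1 + 2 \left(0 + 4\right)\right) = \left(-8 - 19 - 2888\right) + 4 \left(1 + 2 \cdot 4\right) = -2915 + 4 \left(1 + 8\right) = -2915 + 4 \cdot 9 = -2915 + 36 = -2879$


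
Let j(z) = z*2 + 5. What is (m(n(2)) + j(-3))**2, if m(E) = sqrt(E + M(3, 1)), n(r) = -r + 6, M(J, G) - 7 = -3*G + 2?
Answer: (1 - sqrt(10))**2 ≈ 4.6754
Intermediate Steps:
M(J, G) = 9 - 3*G (M(J, G) = 7 + (-3*G + 2) = 7 + (2 - 3*G) = 9 - 3*G)
n(r) = 6 - r
m(E) = sqrt(6 + E) (m(E) = sqrt(E + (9 - 3*1)) = sqrt(E + (9 - 3)) = sqrt(E + 6) = sqrt(6 + E))
j(z) = 5 + 2*z (j(z) = 2*z + 5 = 5 + 2*z)
(m(n(2)) + j(-3))**2 = (sqrt(6 + (6 - 1*2)) + (5 + 2*(-3)))**2 = (sqrt(6 + (6 - 2)) + (5 - 6))**2 = (sqrt(6 + 4) - 1)**2 = (sqrt(10) - 1)**2 = (-1 + sqrt(10))**2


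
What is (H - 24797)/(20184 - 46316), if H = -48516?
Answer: 73313/26132 ≈ 2.8055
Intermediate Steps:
(H - 24797)/(20184 - 46316) = (-48516 - 24797)/(20184 - 46316) = -73313/(-26132) = -73313*(-1/26132) = 73313/26132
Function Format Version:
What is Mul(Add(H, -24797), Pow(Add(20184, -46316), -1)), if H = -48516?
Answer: Rational(73313, 26132) ≈ 2.8055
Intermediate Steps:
Mul(Add(H, -24797), Pow(Add(20184, -46316), -1)) = Mul(Add(-48516, -24797), Pow(Add(20184, -46316), -1)) = Mul(-73313, Pow(-26132, -1)) = Mul(-73313, Rational(-1, 26132)) = Rational(73313, 26132)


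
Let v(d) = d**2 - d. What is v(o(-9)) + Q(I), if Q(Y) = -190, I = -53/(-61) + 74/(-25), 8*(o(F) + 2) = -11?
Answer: -11215/64 ≈ -175.23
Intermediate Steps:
o(F) = -27/8 (o(F) = -2 + (1/8)*(-11) = -2 - 11/8 = -27/8)
I = -3189/1525 (I = -53*(-1/61) + 74*(-1/25) = 53/61 - 74/25 = -3189/1525 ≈ -2.0911)
v(o(-9)) + Q(I) = -27*(-1 - 27/8)/8 - 190 = -27/8*(-35/8) - 190 = 945/64 - 190 = -11215/64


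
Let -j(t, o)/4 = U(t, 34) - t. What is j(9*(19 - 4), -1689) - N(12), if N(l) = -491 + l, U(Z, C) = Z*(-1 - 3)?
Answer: 3179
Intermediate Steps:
U(Z, C) = -4*Z (U(Z, C) = Z*(-4) = -4*Z)
j(t, o) = 20*t (j(t, o) = -4*(-4*t - t) = -(-20)*t = 20*t)
j(9*(19 - 4), -1689) - N(12) = 20*(9*(19 - 4)) - (-491 + 12) = 20*(9*15) - 1*(-479) = 20*135 + 479 = 2700 + 479 = 3179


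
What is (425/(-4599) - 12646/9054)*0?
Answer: 0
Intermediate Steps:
(425/(-4599) - 12646/9054)*0 = (425*(-1/4599) - 12646*1/9054)*0 = (-425/4599 - 6323/4527)*0 = -1148276/771099*0 = 0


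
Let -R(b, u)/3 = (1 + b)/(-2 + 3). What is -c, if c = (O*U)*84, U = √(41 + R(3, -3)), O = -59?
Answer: 4956*√29 ≈ 26689.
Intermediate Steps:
R(b, u) = -3 - 3*b (R(b, u) = -3*(1 + b)/(-2 + 3) = -3*(1 + b)/1 = -3*(1 + b) = -3 - 3*b)
U = √29 (U = √(41 + (-3 - 3*3)) = √(41 + (-3 - 9)) = √(41 - 12) = √29 ≈ 5.3852)
c = -4956*√29 (c = -59*√29*84 = -4956*√29 ≈ -26689.)
-c = -(-4956)*√29 = 4956*√29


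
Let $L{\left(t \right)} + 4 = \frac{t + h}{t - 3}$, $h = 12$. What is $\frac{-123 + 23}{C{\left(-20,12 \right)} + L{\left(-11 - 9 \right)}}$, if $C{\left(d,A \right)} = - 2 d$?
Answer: $- \frac{575}{209} \approx -2.7512$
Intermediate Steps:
$L{\left(t \right)} = -4 + \frac{12 + t}{-3 + t}$ ($L{\left(t \right)} = -4 + \frac{t + 12}{t - 3} = -4 + \frac{12 + t}{-3 + t}$)
$\frac{-123 + 23}{C{\left(-20,12 \right)} + L{\left(-11 - 9 \right)}} = \frac{-123 + 23}{\left(-2\right) \left(-20\right) + \frac{3 \left(8 - \left(-11 - 9\right)\right)}{-3 - 20}} = - \frac{100}{40 + \frac{3 \left(8 - \left(-11 - 9\right)\right)}{-3 - 20}} = - \frac{100}{40 + \frac{3 \left(8 - -20\right)}{-3 - 20}} = - \frac{100}{40 + \frac{3 \left(8 + 20\right)}{-23}} = - \frac{100}{40 + 3 \left(- \frac{1}{23}\right) 28} = - \frac{100}{40 - \frac{84}{23}} = - \frac{100}{\frac{836}{23}} = \left(-100\right) \frac{23}{836} = - \frac{575}{209}$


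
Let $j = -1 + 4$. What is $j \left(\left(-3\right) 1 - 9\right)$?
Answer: $-36$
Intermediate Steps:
$j = 3$
$j \left(\left(-3\right) 1 - 9\right) = 3 \left(\left(-3\right) 1 - 9\right) = 3 \left(-3 - 9\right) = 3 \left(-12\right) = -36$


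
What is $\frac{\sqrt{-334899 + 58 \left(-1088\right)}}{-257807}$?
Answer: $- \frac{i \sqrt{398003}}{257807} \approx - 0.0024471 i$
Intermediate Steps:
$\frac{\sqrt{-334899 + 58 \left(-1088\right)}}{-257807} = \sqrt{-334899 - 63104} \left(- \frac{1}{257807}\right) = \sqrt{-398003} \left(- \frac{1}{257807}\right) = i \sqrt{398003} \left(- \frac{1}{257807}\right) = - \frac{i \sqrt{398003}}{257807}$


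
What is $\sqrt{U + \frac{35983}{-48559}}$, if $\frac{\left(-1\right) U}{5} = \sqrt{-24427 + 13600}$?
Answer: $\frac{\sqrt{-35659153 - 721829535 i \sqrt{1203}}}{6937} \approx 16.117 - 16.14 i$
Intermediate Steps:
$U = - 15 i \sqrt{1203}$ ($U = - 5 \sqrt{-24427 + 13600} = - 5 \sqrt{-10827} = - 5 \cdot 3 i \sqrt{1203} = - 15 i \sqrt{1203} \approx - 520.26 i$)
$\sqrt{U + \frac{35983}{-48559}} = \sqrt{- 15 i \sqrt{1203} + \frac{35983}{-48559}} = \sqrt{- 15 i \sqrt{1203} + 35983 \left(- \frac{1}{48559}\right)} = \sqrt{- 15 i \sqrt{1203} - \frac{35983}{48559}} = \sqrt{- \frac{35983}{48559} - 15 i \sqrt{1203}}$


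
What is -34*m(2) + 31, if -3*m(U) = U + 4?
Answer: 99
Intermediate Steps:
m(U) = -4/3 - U/3 (m(U) = -(U + 4)/3 = -(4 + U)/3 = -4/3 - U/3)
-34*m(2) + 31 = -34*(-4/3 - ⅓*2) + 31 = -34*(-4/3 - ⅔) + 31 = -34*(-2) + 31 = 68 + 31 = 99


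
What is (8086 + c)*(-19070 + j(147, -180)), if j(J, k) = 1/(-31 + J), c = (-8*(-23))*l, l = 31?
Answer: -15252560505/58 ≈ -2.6298e+8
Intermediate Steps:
c = 5704 (c = -8*(-23)*31 = 184*31 = 5704)
(8086 + c)*(-19070 + j(147, -180)) = (8086 + 5704)*(-19070 + 1/(-31 + 147)) = 13790*(-19070 + 1/116) = 13790*(-2212119/116) = -15252560505/58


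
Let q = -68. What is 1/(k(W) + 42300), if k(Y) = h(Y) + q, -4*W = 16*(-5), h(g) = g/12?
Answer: 3/126701 ≈ 2.3678e-5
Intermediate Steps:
h(g) = g/12 (h(g) = g*(1/12) = g/12)
W = 20 (W = -4*(-5) = -¼*(-80) = 20)
k(Y) = -68 + Y/12 (k(Y) = Y/12 - 68 = -68 + Y/12)
1/(k(W) + 42300) = 1/((-68 + (1/12)*20) + 42300) = 1/((-68 + 5/3) + 42300) = 1/(-199/3 + 42300) = 1/(126701/3) = 3/126701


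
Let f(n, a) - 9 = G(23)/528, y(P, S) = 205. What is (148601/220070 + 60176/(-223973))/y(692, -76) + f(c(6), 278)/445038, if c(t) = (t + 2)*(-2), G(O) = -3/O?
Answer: 18234936412585383661/9101604820116724845600 ≈ 0.0020035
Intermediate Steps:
c(t) = -4 - 2*t (c(t) = (2 + t)*(-2) = -4 - 2*t)
f(n, a) = 36431/4048 (f(n, a) = 9 - 3/23/528 = 9 - 3*1/23*(1/528) = 9 - 3/23*1/528 = 9 - 1/4048 = 36431/4048)
(148601/220070 + 60176/(-223973))/y(692, -76) + f(c(6), 278)/445038 = (148601/220070 + 60176/(-223973))/205 + (36431/4048)/445038 = (148601*(1/220070) + 60176*(-1/223973))*(1/205) + (36431/4048)*(1/445038) = (148601/220070 - 60176/223973)*(1/205) + 36431/1801513824 = (20039679453/49289738110)*(1/205) + 36431/1801513824 = 20039679453/10104396312550 + 36431/1801513824 = 18234936412585383661/9101604820116724845600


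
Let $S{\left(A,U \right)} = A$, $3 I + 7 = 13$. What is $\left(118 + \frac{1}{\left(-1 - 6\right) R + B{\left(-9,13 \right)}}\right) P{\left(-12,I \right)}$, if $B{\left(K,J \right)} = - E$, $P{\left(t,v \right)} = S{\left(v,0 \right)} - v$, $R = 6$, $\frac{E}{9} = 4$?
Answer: $0$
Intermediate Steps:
$I = 2$ ($I = - \frac{7}{3} + \frac{1}{3} \cdot 13 = - \frac{7}{3} + \frac{13}{3} = 2$)
$E = 36$ ($E = 9 \cdot 4 = 36$)
$P{\left(t,v \right)} = 0$ ($P{\left(t,v \right)} = v - v = 0$)
$B{\left(K,J \right)} = -36$ ($B{\left(K,J \right)} = \left(-1\right) 36 = -36$)
$\left(118 + \frac{1}{\left(-1 - 6\right) R + B{\left(-9,13 \right)}}\right) P{\left(-12,I \right)} = \left(118 + \frac{1}{\left(-1 - 6\right) 6 - 36}\right) 0 = \left(118 + \frac{1}{\left(-7\right) 6 - 36}\right) 0 = \left(118 + \frac{1}{-42 - 36}\right) 0 = \left(118 + \frac{1}{-78}\right) 0 = \left(118 - \frac{1}{78}\right) 0 = \frac{9203}{78} \cdot 0 = 0$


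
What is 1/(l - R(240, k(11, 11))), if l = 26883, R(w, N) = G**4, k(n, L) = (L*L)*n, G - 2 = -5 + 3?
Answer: 1/26883 ≈ 3.7198e-5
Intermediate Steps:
G = 0 (G = 2 + (-5 + 3) = 2 - 2 = 0)
k(n, L) = n*L**2 (k(n, L) = L**2*n = n*L**2)
R(w, N) = 0 (R(w, N) = 0**4 = 0)
1/(l - R(240, k(11, 11))) = 1/(26883 - 1*0) = 1/(26883 + 0) = 1/26883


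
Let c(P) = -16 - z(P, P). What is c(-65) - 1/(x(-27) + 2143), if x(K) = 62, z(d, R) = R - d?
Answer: -35281/2205 ≈ -16.000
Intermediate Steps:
c(P) = -16 (c(P) = -16 - (P - P) = -16 - 1*0 = -16 + 0 = -16)
c(-65) - 1/(x(-27) + 2143) = -16 - 1/(62 + 2143) = -16 - 1/2205 = -35281/2205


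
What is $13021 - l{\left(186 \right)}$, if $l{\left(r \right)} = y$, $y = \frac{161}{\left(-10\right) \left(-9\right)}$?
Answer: $\frac{1171729}{90} \approx 13019.0$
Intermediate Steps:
$y = \frac{161}{90} \approx 1.7889$
$l{\left(r \right)} = \frac{161}{90}$
$13021 - l{\left(186 \right)} = 13021 - \frac{161}{90} = \frac{1171729}{90}$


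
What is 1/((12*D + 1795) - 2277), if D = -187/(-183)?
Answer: -61/28654 ≈ -0.0021288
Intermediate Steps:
D = 187/183 (D = -187*(-1/183) = 187/183 ≈ 1.0219)
1/((12*D + 1795) - 2277) = 1/((12*(187/183) + 1795) - 2277) = 1/((748/61 + 1795) - 2277) = 1/(110243/61 - 2277) = 1/(-28654/61) = -61/28654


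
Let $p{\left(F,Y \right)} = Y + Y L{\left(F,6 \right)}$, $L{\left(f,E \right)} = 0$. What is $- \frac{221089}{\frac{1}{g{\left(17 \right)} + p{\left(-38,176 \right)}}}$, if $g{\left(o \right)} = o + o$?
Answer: $-46428690$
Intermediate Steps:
$g{\left(o \right)} = 2 o$
$p{\left(F,Y \right)} = Y$ ($p{\left(F,Y \right)} = Y + Y 0 = Y + 0 = Y$)
$- \frac{221089}{\frac{1}{g{\left(17 \right)} + p{\left(-38,176 \right)}}} = - \frac{221089}{\frac{1}{2 \cdot 17 + 176}} = - \frac{221089}{\frac{1}{34 + 176}} = - \frac{221089}{\frac{1}{210}} = - 221089 \frac{1}{\frac{1}{210}} = \left(-221089\right) 210 = -46428690$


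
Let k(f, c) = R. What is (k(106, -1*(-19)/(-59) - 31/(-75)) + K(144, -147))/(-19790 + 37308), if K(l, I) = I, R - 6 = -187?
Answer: -164/8759 ≈ -0.018724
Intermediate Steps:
R = -181 (R = 6 - 187 = -181)
k(f, c) = -181
(k(106, -1*(-19)/(-59) - 31/(-75)) + K(144, -147))/(-19790 + 37308) = (-181 - 147)/(-19790 + 37308) = -328/17518 = -328*1/17518 = -164/8759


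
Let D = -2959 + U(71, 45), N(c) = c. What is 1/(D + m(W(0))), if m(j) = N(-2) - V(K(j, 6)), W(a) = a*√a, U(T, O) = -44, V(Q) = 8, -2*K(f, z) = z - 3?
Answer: -1/3013 ≈ -0.00033189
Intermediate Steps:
K(f, z) = 3/2 - z/2 (K(f, z) = -(z - 3)/2 = -(-3 + z)/2 = 3/2 - z/2)
W(a) = a^(3/2)
D = -3003 (D = -2959 - 44 = -3003)
m(j) = -10 (m(j) = -2 - 1*8 = -2 - 8 = -10)
1/(D + m(W(0))) = 1/(-3003 - 10) = 1/(-3013) = -1/3013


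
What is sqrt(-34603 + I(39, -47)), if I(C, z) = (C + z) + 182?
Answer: I*sqrt(34429) ≈ 185.55*I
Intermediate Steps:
I(C, z) = 182 + C + z
sqrt(-34603 + I(39, -47)) = sqrt(-34603 + (182 + 39 - 47)) = sqrt(-34603 + 174) = sqrt(-34429) = I*sqrt(34429)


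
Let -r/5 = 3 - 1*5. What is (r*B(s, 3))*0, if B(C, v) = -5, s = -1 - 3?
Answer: 0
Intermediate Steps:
s = -4
r = 10 (r = -5*(3 - 1*5) = -5*(3 - 5) = -5*(-2) = 10)
(r*B(s, 3))*0 = (10*(-5))*0 = -50*0 = 0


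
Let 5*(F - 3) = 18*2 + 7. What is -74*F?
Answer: -4292/5 ≈ -858.40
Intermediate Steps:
F = 58/5 (F = 3 + (18*2 + 7)/5 = 3 + (36 + 7)/5 = 3 + (⅕)*43 = 3 + 43/5 = 58/5 ≈ 11.600)
-74*F = -74*58/5 = -4292/5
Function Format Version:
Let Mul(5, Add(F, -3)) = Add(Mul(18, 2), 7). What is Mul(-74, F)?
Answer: Rational(-4292, 5) ≈ -858.40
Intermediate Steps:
F = Rational(58, 5) (F = Add(3, Mul(Rational(1, 5), Add(Mul(18, 2), 7))) = Add(3, Mul(Rational(1, 5), Add(36, 7))) = Add(3, Mul(Rational(1, 5), 43)) = Add(3, Rational(43, 5)) = Rational(58, 5) ≈ 11.600)
Mul(-74, F) = Mul(-74, Rational(58, 5)) = Rational(-4292, 5)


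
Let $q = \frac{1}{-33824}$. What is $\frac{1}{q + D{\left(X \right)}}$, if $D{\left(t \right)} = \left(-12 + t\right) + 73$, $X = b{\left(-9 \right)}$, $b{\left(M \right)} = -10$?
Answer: $\frac{33824}{1725023} \approx 0.019608$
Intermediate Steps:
$X = -10$
$D{\left(t \right)} = 61 + t$
$q = - \frac{1}{33824} \approx -2.9565 \cdot 10^{-5}$
$\frac{1}{q + D{\left(X \right)}} = \frac{1}{- \frac{1}{33824} + \left(61 - 10\right)} = \frac{1}{- \frac{1}{33824} + 51} = \frac{1}{\frac{1725023}{33824}} = \frac{33824}{1725023}$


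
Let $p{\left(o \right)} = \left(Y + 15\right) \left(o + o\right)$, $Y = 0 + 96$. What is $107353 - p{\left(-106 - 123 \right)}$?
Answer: $158191$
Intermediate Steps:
$Y = 96$
$p{\left(o \right)} = 222 o$ ($p{\left(o \right)} = \left(96 + 15\right) \left(o + o\right) = 111 \cdot 2 o = 222 o$)
$107353 - p{\left(-106 - 123 \right)} = 107353 - 222 \left(-106 - 123\right) = 107353 - 222 \left(-229\right) = 107353 - -50838 = 107353 + 50838 = 158191$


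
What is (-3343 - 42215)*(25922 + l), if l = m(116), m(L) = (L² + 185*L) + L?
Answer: -2776942332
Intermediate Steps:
m(L) = L² + 186*L
l = 35032 (l = 116*(186 + 116) = 116*302 = 35032)
(-3343 - 42215)*(25922 + l) = (-3343 - 42215)*(25922 + 35032) = -45558*60954 = -2776942332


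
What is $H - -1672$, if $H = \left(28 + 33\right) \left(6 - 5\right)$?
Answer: $1733$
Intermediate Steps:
$H = 61$ ($H = 61 \cdot 1 = 61$)
$H - -1672 = 61 - -1672 = 61 + 1672 = 1733$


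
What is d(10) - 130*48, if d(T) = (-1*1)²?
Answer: -6239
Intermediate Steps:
d(T) = 1 (d(T) = (-1)² = 1)
d(10) - 130*48 = 1 - 130*48 = 1 - 6240 = -6239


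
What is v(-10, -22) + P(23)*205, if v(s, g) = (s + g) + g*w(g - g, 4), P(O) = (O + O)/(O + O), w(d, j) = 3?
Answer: 107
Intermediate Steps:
P(O) = 1 (P(O) = (2*O)/((2*O)) = (2*O)*(1/(2*O)) = 1)
v(s, g) = s + 4*g (v(s, g) = (s + g) + g*3 = (g + s) + 3*g = s + 4*g)
v(-10, -22) + P(23)*205 = (-10 + 4*(-22)) + 1*205 = (-10 - 88) + 205 = -98 + 205 = 107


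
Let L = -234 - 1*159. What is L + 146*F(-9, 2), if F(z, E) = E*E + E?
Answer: 483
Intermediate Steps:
F(z, E) = E + E**2 (F(z, E) = E**2 + E = E + E**2)
L = -393 (L = -234 - 159 = -393)
L + 146*F(-9, 2) = -393 + 146*(2*(1 + 2)) = -393 + 146*(2*3) = -393 + 146*6 = -393 + 876 = 483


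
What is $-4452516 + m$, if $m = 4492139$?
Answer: $39623$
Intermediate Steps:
$-4452516 + m = -4452516 + 4492139 = 39623$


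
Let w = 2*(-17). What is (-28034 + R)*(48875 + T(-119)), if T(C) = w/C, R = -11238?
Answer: -13436011544/7 ≈ -1.9194e+9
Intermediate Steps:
w = -34
T(C) = -34/C
(-28034 + R)*(48875 + T(-119)) = (-28034 - 11238)*(48875 - 34/(-119)) = -39272*(48875 - 34*(-1/119)) = -39272*(48875 + 2/7) = -39272*342127/7 = -13436011544/7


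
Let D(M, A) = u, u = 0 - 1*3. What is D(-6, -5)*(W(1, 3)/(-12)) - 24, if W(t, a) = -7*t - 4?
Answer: -107/4 ≈ -26.750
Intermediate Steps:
W(t, a) = -4 - 7*t
u = -3 (u = 0 - 3 = -3)
D(M, A) = -3
D(-6, -5)*(W(1, 3)/(-12)) - 24 = -3*(-4 - 7*1)/(-12) - 24 = -3*(-4 - 7)*(-1)/12 - 24 = -(-33)*(-1)/12 - 24 = -3*11/12 - 24 = -11/4 - 24 = -107/4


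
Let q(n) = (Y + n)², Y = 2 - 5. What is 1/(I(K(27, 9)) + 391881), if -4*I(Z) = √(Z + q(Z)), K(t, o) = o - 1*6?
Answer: 2090032/819043830191 + 4*√3/2457131490573 ≈ 2.5518e-6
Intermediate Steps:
Y = -3
K(t, o) = -6 + o (K(t, o) = o - 6 = -6 + o)
q(n) = (-3 + n)²
I(Z) = -√(Z + (-3 + Z)²)/4
1/(I(K(27, 9)) + 391881) = 1/(-√((-6 + 9) + (-3 + (-6 + 9))²)/4 + 391881) = 1/(-√(3 + (-3 + 3)²)/4 + 391881) = 1/(-√(3 + 0²)/4 + 391881) = 1/(-√(3 + 0)/4 + 391881) = 1/(-√3/4 + 391881) = 1/(391881 - √3/4)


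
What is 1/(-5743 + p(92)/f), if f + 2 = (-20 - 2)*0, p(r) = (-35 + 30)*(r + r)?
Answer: -1/5283 ≈ -0.00018929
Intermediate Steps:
p(r) = -10*r
f = -2 (f = -2 + (-20 - 2)*0 = -2 - 22*0 = -2 + 0 = -2)
1/(-5743 + p(92)/f) = 1/(-5743 - 10*92/(-2)) = 1/(-5743 - 920*(-½)) = 1/(-5743 + 460) = 1/(-5283) = -1/5283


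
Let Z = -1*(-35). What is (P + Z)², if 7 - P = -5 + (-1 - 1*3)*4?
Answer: 3969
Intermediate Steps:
Z = 35
P = 28 (P = 7 - (-5 + (-1 - 1*3)*4) = 7 - (-5 + (-1 - 3)*4) = 7 - (-5 - 4*4) = 7 - (-5 - 16) = 7 - 1*(-21) = 7 + 21 = 28)
(P + Z)² = (28 + 35)² = 63² = 3969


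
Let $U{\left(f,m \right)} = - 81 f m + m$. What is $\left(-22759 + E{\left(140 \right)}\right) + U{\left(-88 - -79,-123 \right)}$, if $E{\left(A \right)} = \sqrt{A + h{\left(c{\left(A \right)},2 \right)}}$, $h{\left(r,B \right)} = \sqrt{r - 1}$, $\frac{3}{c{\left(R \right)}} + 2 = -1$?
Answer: $-112549 + \sqrt{140 + i \sqrt{2}} \approx -1.1254 \cdot 10^{5} + 0.059761 i$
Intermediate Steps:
$c{\left(R \right)} = -1$ ($c{\left(R \right)} = \frac{3}{-2 - 1} = \frac{3}{-3} = 3 \left(- \frac{1}{3}\right) = -1$)
$h{\left(r,B \right)} = \sqrt{-1 + r}$
$U{\left(f,m \right)} = m - 81 f m$ ($U{\left(f,m \right)} = - 81 f m + m = m - 81 f m$)
$E{\left(A \right)} = \sqrt{A + i \sqrt{2}}$ ($E{\left(A \right)} = \sqrt{A + \sqrt{-1 - 1}} = \sqrt{A + \sqrt{-2}} = \sqrt{A + i \sqrt{2}}$)
$\left(-22759 + E{\left(140 \right)}\right) + U{\left(-88 - -79,-123 \right)} = \left(-22759 + \sqrt{140 + i \sqrt{2}}\right) - 123 \left(1 - 81 \left(-88 - -79\right)\right) = \left(-22759 + \sqrt{140 + i \sqrt{2}}\right) - 123 \left(1 - 81 \left(-88 + 79\right)\right) = \left(-22759 + \sqrt{140 + i \sqrt{2}}\right) - 123 \left(1 - -729\right) = \left(-22759 + \sqrt{140 + i \sqrt{2}}\right) - 123 \left(1 + 729\right) = \left(-22759 + \sqrt{140 + i \sqrt{2}}\right) - 89790 = -112549 + \sqrt{140 + i \sqrt{2}}$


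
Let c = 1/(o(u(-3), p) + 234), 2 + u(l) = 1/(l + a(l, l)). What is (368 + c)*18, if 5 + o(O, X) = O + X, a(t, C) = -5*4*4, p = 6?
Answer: 21349401/3223 ≈ 6624.1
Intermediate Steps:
a(t, C) = -80 (a(t, C) = -20*4 = -80)
u(l) = -2 + 1/(-80 + l) (u(l) = -2 + 1/(l - 80) = -2 + 1/(-80 + l))
o(O, X) = -5 + O + X (o(O, X) = -5 + (O + X) = -5 + O + X)
c = 83/19338 (c = 1/((-5 + (161 - 2*(-3))/(-80 - 3) + 6) + 234) = 1/((-5 + (161 + 6)/(-83) + 6) + 234) = 1/((-5 - 1/83*167 + 6) + 234) = 1/((-5 - 167/83 + 6) + 234) = 1/(-84/83 + 234) = 1/(19338/83) = 83/19338 ≈ 0.0042921)
(368 + c)*18 = (368 + 83/19338)*18 = (7116467/19338)*18 = 21349401/3223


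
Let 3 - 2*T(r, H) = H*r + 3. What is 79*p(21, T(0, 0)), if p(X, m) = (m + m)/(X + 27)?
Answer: 0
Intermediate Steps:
T(r, H) = -H*r/2 (T(r, H) = 3/2 - (H*r + 3)/2 = 3/2 - (3 + H*r)/2 = 3/2 + (-3/2 - H*r/2) = -H*r/2)
p(X, m) = 2*m/(27 + X) (p(X, m) = (2*m)/(27 + X) = 2*m/(27 + X))
79*p(21, T(0, 0)) = 79*(2*(-½*0*0)/(27 + 21)) = 79*(2*0/48) = 79*(2*0*(1/48)) = 79*0 = 0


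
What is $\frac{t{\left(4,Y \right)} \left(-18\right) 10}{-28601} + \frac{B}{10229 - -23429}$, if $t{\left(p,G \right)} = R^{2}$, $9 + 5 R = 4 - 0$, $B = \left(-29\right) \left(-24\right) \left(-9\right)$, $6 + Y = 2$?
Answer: $- \frac{86549112}{481326229} \approx -0.17981$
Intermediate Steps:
$Y = -4$ ($Y = -6 + 2 = -4$)
$B = -6264$ ($B = 696 \left(-9\right) = -6264$)
$R = -1$ ($R = - \frac{9}{5} + \frac{4 - 0}{5} = - \frac{9}{5} + \frac{4 + 0}{5} = - \frac{9}{5} + \frac{1}{5} \cdot 4 = - \frac{9}{5} + \frac{4}{5} = -1$)
$t{\left(p,G \right)} = 1$ ($t{\left(p,G \right)} = \left(-1\right)^{2} = 1$)
$\frac{t{\left(4,Y \right)} \left(-18\right) 10}{-28601} + \frac{B}{10229 - -23429} = \frac{1 \left(-18\right) 10}{-28601} - \frac{6264}{10229 - -23429} = \left(-18\right) 10 \left(- \frac{1}{28601}\right) - \frac{6264}{10229 + 23429} = \left(-180\right) \left(- \frac{1}{28601}\right) - \frac{6264}{33658} = \frac{180}{28601} - \frac{3132}{16829} = - \frac{86549112}{481326229}$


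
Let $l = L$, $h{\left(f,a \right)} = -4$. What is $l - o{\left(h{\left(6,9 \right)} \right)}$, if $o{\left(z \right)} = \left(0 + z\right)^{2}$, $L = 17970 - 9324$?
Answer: $8630$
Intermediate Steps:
$L = 8646$
$o{\left(z \right)} = z^{2}$
$l = 8646$
$l - o{\left(h{\left(6,9 \right)} \right)} = 8646 - \left(-4\right)^{2} = 8646 - 16 = 8630$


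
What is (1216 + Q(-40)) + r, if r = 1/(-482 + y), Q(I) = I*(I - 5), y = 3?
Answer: 1444663/479 ≈ 3016.0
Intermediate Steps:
Q(I) = I*(-5 + I)
r = -1/479 (r = 1/(-482 + 3) = 1/(-479) = -1/479 ≈ -0.0020877)
(1216 + Q(-40)) + r = (1216 - 40*(-5 - 40)) - 1/479 = (1216 - 40*(-45)) - 1/479 = (1216 + 1800) - 1/479 = 3016 - 1/479 = 1444663/479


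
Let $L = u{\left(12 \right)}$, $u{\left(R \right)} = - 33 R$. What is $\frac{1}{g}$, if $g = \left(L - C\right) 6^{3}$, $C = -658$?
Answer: $\frac{1}{56592} \approx 1.767 \cdot 10^{-5}$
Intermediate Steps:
$L = -396$ ($L = \left(-33\right) 12 = -396$)
$g = 56592$ ($g = \left(-396 - -658\right) 6^{3} = \left(-396 + 658\right) 216 = 262 \cdot 216 = 56592$)
$\frac{1}{g} = \frac{1}{56592}$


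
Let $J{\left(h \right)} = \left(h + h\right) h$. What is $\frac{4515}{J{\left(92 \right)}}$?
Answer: $\frac{4515}{16928} \approx 0.26672$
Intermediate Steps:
$J{\left(h \right)} = 2 h^{2}$ ($J{\left(h \right)} = 2 h h = 2 h^{2}$)
$\frac{4515}{J{\left(92 \right)}} = \frac{4515}{2 \cdot 92^{2}} = \frac{4515}{2 \cdot 8464} = \frac{4515}{16928}$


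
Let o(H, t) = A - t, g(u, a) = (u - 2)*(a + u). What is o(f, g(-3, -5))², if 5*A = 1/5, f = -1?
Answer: 998001/625 ≈ 1596.8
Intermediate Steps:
g(u, a) = (-2 + u)*(a + u)
A = 1/25 (A = (⅕)/5 = (⅕)*(⅕) = 1/25 ≈ 0.040000)
o(H, t) = 1/25 - t
o(f, g(-3, -5))² = (1/25 - ((-3)² - 2*(-5) - 2*(-3) - 5*(-3)))² = (1/25 - (9 + 10 + 6 + 15))² = (1/25 - 1*40)² = (1/25 - 40)² = (-999/25)² = 998001/625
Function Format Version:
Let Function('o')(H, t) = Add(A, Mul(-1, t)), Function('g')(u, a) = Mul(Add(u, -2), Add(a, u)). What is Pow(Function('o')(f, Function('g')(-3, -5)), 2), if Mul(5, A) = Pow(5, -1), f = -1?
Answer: Rational(998001, 625) ≈ 1596.8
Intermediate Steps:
Function('g')(u, a) = Mul(Add(-2, u), Add(a, u))
A = Rational(1, 25) (A = Mul(Rational(1, 5), Pow(5, -1)) = Mul(Rational(1, 5), Rational(1, 5)) = Rational(1, 25) ≈ 0.040000)
Function('o')(H, t) = Add(Rational(1, 25), Mul(-1, t))
Pow(Function('o')(f, Function('g')(-3, -5)), 2) = Pow(Add(Rational(1, 25), Mul(-1, Add(Pow(-3, 2), Mul(-2, -5), Mul(-2, -3), Mul(-5, -3)))), 2) = Pow(Add(Rational(1, 25), Mul(-1, Add(9, 10, 6, 15))), 2) = Pow(Add(Rational(1, 25), Mul(-1, 40)), 2) = Pow(Add(Rational(1, 25), -40), 2) = Pow(Rational(-999, 25), 2) = Rational(998001, 625)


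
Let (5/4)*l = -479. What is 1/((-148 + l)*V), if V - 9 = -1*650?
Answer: 5/1702496 ≈ 2.9369e-6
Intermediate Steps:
l = -1916/5 (l = (4/5)*(-479) = -1916/5 ≈ -383.20)
V = -641 (V = 9 - 1*650 = 9 - 650 = -641)
1/((-148 + l)*V) = 1/(-148 - 1916/5*(-641)) = -1/641/(-2656/5) = -5/2656*(-1/641) = 5/1702496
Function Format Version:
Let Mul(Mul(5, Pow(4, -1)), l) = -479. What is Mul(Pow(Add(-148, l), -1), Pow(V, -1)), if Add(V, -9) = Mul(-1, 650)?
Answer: Rational(5, 1702496) ≈ 2.9369e-6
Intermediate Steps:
l = Rational(-1916, 5) (l = Mul(Rational(4, 5), -479) = Rational(-1916, 5) ≈ -383.20)
V = -641 (V = Add(9, Mul(-1, 650)) = Add(9, -650) = -641)
Mul(Pow(Add(-148, l), -1), Pow(V, -1)) = Mul(Pow(Add(-148, Rational(-1916, 5)), -1), Pow(-641, -1)) = Mul(Pow(Rational(-2656, 5), -1), Rational(-1, 641)) = Mul(Rational(-5, 2656), Rational(-1, 641)) = Rational(5, 1702496)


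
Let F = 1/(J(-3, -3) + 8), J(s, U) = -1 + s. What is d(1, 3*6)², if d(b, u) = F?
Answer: 1/16 ≈ 0.062500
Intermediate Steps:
F = ¼ (F = 1/((-1 - 3) + 8) = 1/(-4 + 8) = 1/4 = ¼ ≈ 0.25000)
d(b, u) = ¼
d(1, 3*6)² = (¼)² = 1/16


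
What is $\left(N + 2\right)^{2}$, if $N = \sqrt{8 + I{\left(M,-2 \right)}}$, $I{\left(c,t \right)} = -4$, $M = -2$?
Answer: $16$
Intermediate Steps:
$N = 2$ ($N = \sqrt{8 - 4} = \sqrt{4} = 2$)
$\left(N + 2\right)^{2} = \left(2 + 2\right)^{2} = 4^{2} = 16$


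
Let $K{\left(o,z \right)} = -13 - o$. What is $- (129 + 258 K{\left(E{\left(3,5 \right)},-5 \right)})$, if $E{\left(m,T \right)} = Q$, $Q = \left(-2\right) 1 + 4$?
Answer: $3741$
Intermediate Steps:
$Q = 2$ ($Q = -2 + 4 = 2$)
$E{\left(m,T \right)} = 2$
$- (129 + 258 K{\left(E{\left(3,5 \right)},-5 \right)}) = - (129 + 258 \left(-13 - 2\right)) = - (129 + 258 \left(-15\right)) = - (129 - 3870) = \left(-1\right) \left(-3741\right) = 3741$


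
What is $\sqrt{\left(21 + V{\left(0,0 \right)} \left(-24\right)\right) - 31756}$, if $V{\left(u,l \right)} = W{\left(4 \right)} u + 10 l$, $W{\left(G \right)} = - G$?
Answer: $i \sqrt{31735} \approx 178.14 i$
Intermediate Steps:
$V{\left(u,l \right)} = - 4 u + 10 l$ ($V{\left(u,l \right)} = \left(-1\right) 4 u + 10 l = - 4 u + 10 l$)
$\sqrt{\left(21 + V{\left(0,0 \right)} \left(-24\right)\right) - 31756} = \sqrt{\left(21 + \left(\left(-4\right) 0 + 10 \cdot 0\right) \left(-24\right)\right) - 31756} = \sqrt{\left(21 + \left(0 + 0\right) \left(-24\right)\right) - 31756} = \sqrt{\left(21 + 0 \left(-24\right)\right) - 31756} = \sqrt{\left(21 + 0\right) - 31756} = \sqrt{21 - 31756} = \sqrt{-31735} = i \sqrt{31735}$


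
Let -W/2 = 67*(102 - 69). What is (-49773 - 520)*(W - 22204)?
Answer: 1339101418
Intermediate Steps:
W = -4422 (W = -134*(102 - 69) = -134*33 = -2*2211 = -4422)
(-49773 - 520)*(W - 22204) = (-49773 - 520)*(-4422 - 22204) = -50293*(-26626) = 1339101418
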